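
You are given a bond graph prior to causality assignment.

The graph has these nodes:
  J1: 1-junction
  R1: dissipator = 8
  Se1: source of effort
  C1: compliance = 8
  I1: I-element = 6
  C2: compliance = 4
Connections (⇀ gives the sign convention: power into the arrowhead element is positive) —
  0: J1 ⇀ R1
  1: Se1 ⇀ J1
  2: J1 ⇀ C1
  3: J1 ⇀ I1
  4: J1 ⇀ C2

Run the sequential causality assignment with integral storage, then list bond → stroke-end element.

b0 |J1
b1 |J1
b2 |J1
b3 |I1
b4 |J1

#1 →J1  (Se1 fixes effort; stroke away)
#2 →J1  (C1 integral (e out))
#3 →I1  (I1 integral (f out))
#0 →J1  (J1: bond 3 brought flow, rest push out)
#4 →J1  (J1 flow already set via bond 3)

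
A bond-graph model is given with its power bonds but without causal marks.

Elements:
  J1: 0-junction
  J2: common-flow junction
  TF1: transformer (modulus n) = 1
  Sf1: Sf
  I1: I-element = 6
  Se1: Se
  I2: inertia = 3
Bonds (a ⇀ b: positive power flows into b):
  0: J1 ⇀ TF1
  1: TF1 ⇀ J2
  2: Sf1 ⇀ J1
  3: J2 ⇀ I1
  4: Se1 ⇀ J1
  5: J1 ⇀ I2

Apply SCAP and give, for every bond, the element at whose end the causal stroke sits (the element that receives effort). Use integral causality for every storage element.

bond 0 →TF1
bond 1 →J2
bond 2 →Sf1
bond 3 →I1
bond 4 →J1
bond 5 →I2

bond 2 |Sf1  (Sf1: flow source, stroke at near end)
bond 4 |J1  (Se1 (Se) sets effort on bond)
bond 0 |TF1  (common-e at J1 fixed by 4)
bond 5 |I2  (J1 effort already set via bond 4)
bond 1 |J2  (TF TF1: opposite of bond 0)
bond 3 |I1  (J2 needs exactly one f-in)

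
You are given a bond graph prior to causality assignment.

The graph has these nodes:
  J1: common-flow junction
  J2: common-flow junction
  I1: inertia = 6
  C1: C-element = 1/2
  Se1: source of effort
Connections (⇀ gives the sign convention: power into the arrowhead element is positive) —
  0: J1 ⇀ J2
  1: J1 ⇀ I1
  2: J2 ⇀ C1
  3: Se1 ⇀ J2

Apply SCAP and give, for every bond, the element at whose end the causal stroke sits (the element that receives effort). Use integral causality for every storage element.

#0 stroke→J1
#1 stroke→I1
#2 stroke→J2
#3 stroke→J2

bond 3 stroke→J2  (Se1: effort source, stroke at far end)
bond 1 stroke→I1  (I1: I, integral causality)
bond 0 stroke→J1  (J1: bond 1 brought flow, rest push out)
bond 2 stroke→J2  (1-jn J2 has f-setter on 0)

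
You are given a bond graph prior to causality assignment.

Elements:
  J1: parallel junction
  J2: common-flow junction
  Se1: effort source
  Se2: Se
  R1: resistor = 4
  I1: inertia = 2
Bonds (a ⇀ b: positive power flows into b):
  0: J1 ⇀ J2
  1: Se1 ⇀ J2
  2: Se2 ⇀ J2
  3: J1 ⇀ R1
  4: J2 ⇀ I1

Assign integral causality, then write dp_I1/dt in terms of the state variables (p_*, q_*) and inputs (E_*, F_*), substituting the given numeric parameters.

dp_I1/dt = E_Se1 + E_Se2 - 2*p_I1

#1 stroke at J2  (Se1 (Se) sets effort on bond)
#2 stroke at J2  (Se2 (Se) sets effort on bond)
#4 stroke at I1  (I1 outputs flow p/I1)
#0 stroke at J2  (1-jn J2 has f-setter on 4)
#3 stroke at J1  (closing 0-jn rule on J1)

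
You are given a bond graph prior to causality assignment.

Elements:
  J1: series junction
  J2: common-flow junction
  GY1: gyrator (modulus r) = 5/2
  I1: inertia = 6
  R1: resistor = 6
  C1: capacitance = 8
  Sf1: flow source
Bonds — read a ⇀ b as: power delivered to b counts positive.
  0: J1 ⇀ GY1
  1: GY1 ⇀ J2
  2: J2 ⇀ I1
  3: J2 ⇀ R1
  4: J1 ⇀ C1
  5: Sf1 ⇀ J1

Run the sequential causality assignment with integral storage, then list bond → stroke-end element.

bond 0 →J1
bond 1 →J2
bond 2 →I1
bond 3 →J2
bond 4 →J1
bond 5 →Sf1

β5 stroke→Sf1  (Sf1 fixes flow; stroke at Sf1)
β0 stroke→J1  (common-f at J1 fixed by 5)
β4 stroke→J1  (J1: bond 5 brought flow, rest push out)
β1 stroke→J2  (through GY1, causality inverts; strokes same side of GY1)
β2 stroke→I1  (I1 integral (f out))
β3 stroke→J2  (common-f at J2 fixed by 2)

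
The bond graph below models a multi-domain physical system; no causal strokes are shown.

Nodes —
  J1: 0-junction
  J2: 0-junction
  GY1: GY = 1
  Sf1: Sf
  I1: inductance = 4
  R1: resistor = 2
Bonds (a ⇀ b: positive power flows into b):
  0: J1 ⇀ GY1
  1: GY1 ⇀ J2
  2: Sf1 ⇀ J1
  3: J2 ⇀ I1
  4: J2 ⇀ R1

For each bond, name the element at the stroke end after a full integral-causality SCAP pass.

β2 →Sf1  (Sf1: flow source, stroke at near end)
β0 →J1  (J1: last free bond brings effort in)
β1 →J2  (GY1 both-in/both-out from 0)
β3 →I1  (0-jn J2 has e-setter on 1)
β4 →R1  (J2: bond 1 brought effort, rest push out)

bond 0 |J1
bond 1 |J2
bond 2 |Sf1
bond 3 |I1
bond 4 |R1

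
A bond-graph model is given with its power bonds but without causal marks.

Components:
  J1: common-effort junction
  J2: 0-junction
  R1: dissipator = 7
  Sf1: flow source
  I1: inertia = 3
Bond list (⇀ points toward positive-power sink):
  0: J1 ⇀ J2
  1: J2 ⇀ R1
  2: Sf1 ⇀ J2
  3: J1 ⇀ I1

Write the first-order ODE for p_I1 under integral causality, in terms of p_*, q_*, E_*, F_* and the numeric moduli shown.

bond 2 stroke at Sf1  (source Sf1 imposes f)
bond 3 stroke at I1  (I1 integral (f out))
bond 0 stroke at J1  (J1 needs exactly one e-in)
bond 1 stroke at J2  (J2 needs exactly one e-in)

dp_I1/dt = 7*F_Sf1 - 7*p_I1/3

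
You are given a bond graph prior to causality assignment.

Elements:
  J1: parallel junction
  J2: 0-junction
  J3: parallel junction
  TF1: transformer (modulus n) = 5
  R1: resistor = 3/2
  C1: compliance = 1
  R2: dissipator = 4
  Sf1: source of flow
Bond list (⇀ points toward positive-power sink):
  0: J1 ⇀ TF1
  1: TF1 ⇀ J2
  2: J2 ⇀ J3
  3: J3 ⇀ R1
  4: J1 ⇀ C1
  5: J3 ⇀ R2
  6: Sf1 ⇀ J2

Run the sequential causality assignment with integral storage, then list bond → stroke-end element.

β6 stroke at Sf1  (Sf1 fixes flow; stroke at Sf1)
β4 stroke at J1  (C1: C, integral causality)
β0 stroke at TF1  (0-jn J1 has e-setter on 4)
β1 stroke at J2  (through TF1, causality passes straight; one stroke at TF1)
β2 stroke at J3  (J2: bond 1 brought effort, rest push out)
β3 stroke at R1  (J3: bond 2 brought effort, rest push out)
β5 stroke at R2  (J3 effort already set via bond 2)

bond 0 →TF1
bond 1 →J2
bond 2 →J3
bond 3 →R1
bond 4 →J1
bond 5 →R2
bond 6 →Sf1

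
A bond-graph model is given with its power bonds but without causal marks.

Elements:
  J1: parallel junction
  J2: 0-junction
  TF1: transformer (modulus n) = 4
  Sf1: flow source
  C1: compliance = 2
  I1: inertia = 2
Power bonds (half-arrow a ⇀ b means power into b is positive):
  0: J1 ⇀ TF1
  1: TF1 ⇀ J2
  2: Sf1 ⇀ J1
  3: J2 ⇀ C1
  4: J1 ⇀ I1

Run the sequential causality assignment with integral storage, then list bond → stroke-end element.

#2 stroke→Sf1  (source Sf1 imposes f)
#3 stroke→J2  (C1 integral (e out))
#1 stroke→TF1  (J2 effort already set via bond 3)
#0 stroke→J1  (TF TF1: opposite of bond 1)
#4 stroke→I1  (J1: bond 0 brought effort, rest push out)

b0 |J1
b1 |TF1
b2 |Sf1
b3 |J2
b4 |I1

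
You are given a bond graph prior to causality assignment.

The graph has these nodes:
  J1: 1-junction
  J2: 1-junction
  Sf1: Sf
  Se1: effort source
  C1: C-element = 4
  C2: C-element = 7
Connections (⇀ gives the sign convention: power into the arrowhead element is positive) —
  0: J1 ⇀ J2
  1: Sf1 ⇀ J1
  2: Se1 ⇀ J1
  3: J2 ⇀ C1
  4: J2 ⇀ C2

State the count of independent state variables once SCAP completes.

bond 1 stroke→Sf1  (Sf1: flow source, stroke at near end)
bond 2 stroke→J1  (source Se1 imposes e)
bond 0 stroke→J1  (1-jn J1 has f-setter on 1)
bond 3 stroke→J2  (1-jn J2 has f-setter on 0)
bond 4 stroke→J2  (J2: bond 0 brought flow, rest push out)

2  (C1, C2 all integral)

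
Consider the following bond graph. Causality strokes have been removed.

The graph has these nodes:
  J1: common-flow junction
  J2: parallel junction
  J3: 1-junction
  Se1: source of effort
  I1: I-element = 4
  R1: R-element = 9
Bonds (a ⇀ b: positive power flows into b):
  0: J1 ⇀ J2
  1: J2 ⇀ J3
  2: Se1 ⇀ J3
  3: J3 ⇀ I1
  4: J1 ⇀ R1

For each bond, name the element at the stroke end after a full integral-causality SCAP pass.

b2 stroke→J3  (source Se1 imposes e)
b3 stroke→I1  (I1 integral (f out))
b1 stroke→J3  (J3: bond 3 brought flow, rest push out)
b0 stroke→J2  (only one effort-in slot at J2)
b4 stroke→J1  (J1: bond 0 brought flow, rest push out)

bond 0 |J2
bond 1 |J3
bond 2 |J3
bond 3 |I1
bond 4 |J1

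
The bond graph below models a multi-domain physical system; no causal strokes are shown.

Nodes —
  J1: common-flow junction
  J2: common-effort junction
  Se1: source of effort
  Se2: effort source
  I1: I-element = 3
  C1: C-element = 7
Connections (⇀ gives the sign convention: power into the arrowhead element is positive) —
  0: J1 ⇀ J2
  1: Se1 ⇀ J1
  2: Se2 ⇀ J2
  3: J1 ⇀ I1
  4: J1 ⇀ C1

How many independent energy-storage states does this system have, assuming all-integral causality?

2  (C1, I1 all integral)

bond 1 stroke→J1  (Se1: effort source, stroke at far end)
bond 2 stroke→J2  (Se2 fixes effort; stroke away)
bond 0 stroke→J1  (J2: bond 2 brought effort, rest push out)
bond 3 stroke→I1  (prefer integral on I1)
bond 4 stroke→J1  (J1: bond 3 brought flow, rest push out)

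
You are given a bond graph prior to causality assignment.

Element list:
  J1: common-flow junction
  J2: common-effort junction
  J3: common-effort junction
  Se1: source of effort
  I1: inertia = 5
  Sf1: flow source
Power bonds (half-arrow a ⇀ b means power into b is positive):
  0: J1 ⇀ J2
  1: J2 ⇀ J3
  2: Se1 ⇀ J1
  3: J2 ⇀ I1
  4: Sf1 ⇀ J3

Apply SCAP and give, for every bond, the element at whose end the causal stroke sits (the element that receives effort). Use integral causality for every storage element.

b2 →J1  (source Se1 imposes e)
b4 →Sf1  (source Sf1 imposes f)
b0 →J2  (J1 needs exactly one f-in)
b1 →J3  (J2: bond 0 brought effort, rest push out)
b3 →I1  (J2: bond 0 brought effort, rest push out)

bond 0 stroke→J2
bond 1 stroke→J3
bond 2 stroke→J1
bond 3 stroke→I1
bond 4 stroke→Sf1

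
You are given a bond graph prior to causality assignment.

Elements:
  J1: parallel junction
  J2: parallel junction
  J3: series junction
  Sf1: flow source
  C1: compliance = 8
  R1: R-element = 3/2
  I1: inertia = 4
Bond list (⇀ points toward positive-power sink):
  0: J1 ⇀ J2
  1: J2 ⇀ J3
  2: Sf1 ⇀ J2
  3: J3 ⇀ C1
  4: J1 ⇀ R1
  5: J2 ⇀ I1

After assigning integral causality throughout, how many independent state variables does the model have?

2  (C1, I1 all integral)

β2 →Sf1  (Sf1 fixes flow; stroke at Sf1)
β3 →J3  (prefer integral on C1)
β1 →J2  (J3: last free bond brings flow in)
β0 →J1  (J2: bond 1 brought effort, rest push out)
β5 →I1  (common-e at J2 fixed by 1)
β4 →R1  (0-jn J1 has e-setter on 0)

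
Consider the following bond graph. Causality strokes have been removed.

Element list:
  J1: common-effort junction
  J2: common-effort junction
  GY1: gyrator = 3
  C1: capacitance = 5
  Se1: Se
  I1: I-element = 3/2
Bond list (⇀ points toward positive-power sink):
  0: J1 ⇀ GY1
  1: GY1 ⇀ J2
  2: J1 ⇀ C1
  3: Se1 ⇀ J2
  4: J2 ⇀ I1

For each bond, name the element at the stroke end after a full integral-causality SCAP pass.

β3 stroke→J2  (Se1 (Se) sets effort on bond)
β1 stroke→GY1  (J2 effort already set via bond 3)
β4 stroke→I1  (J2: bond 3 brought effort, rest push out)
β0 stroke→GY1  (GY1: gyrator matches bond 1)
β2 stroke→J1  (only one effort-in slot at J1)

bond 0 stroke→GY1
bond 1 stroke→GY1
bond 2 stroke→J1
bond 3 stroke→J2
bond 4 stroke→I1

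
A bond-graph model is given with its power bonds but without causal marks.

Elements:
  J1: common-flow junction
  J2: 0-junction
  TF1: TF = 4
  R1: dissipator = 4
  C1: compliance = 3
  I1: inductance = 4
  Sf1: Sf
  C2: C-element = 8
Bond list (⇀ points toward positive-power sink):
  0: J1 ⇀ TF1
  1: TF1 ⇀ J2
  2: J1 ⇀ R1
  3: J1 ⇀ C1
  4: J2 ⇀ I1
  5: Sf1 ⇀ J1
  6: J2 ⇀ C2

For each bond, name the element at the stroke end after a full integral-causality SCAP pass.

β5 stroke→Sf1  (Sf1: flow source, stroke at near end)
β0 stroke→J1  (J1: bond 5 brought flow, rest push out)
β2 stroke→J1  (1-jn J1 has f-setter on 5)
β3 stroke→J1  (J1 flow already set via bond 5)
β1 stroke→TF1  (TF1 one-in-one-out from 0)
β4 stroke→I1  (I1: I, integral causality)
β6 stroke→J2  (J2: last free bond brings effort in)

b0 →J1
b1 →TF1
b2 →J1
b3 →J1
b4 →I1
b5 →Sf1
b6 →J2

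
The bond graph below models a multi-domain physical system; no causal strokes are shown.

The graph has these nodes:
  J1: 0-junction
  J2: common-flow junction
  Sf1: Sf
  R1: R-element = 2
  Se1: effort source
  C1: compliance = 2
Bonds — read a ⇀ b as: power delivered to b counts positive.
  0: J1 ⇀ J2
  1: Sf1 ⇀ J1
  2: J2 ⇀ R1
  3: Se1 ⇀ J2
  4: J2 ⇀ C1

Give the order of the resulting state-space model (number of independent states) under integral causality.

1  (C1 all integral)

#1 |Sf1  (Sf1 (Sf) sets flow on bond)
#3 |J2  (source Se1 imposes e)
#0 |J1  (J1 needs exactly one e-in)
#2 |J2  (J2 flow already set via bond 0)
#4 |J2  (J2 flow already set via bond 0)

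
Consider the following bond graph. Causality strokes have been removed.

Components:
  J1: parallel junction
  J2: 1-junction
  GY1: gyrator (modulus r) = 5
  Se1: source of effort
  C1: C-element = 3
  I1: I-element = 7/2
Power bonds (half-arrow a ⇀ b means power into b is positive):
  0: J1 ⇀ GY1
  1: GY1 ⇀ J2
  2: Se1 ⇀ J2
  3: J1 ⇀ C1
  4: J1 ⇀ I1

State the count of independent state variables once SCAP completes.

2  (C1, I1 all integral)

bond 2 |J2  (Se1: effort source, stroke at far end)
bond 1 |GY1  (J2 needs exactly one f-in)
bond 0 |GY1  (GY GY1: same side as bond 1)
bond 3 |J1  (prefer integral on C1)
bond 4 |I1  (common-e at J1 fixed by 3)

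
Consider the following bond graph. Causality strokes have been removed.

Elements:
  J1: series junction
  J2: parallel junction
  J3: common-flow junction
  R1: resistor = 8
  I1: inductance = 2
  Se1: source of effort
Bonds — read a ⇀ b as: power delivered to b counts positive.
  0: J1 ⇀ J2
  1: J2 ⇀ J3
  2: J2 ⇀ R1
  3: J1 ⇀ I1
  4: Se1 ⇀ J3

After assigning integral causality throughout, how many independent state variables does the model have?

β4 stroke→J3  (source Se1 imposes e)
β1 stroke→J2  (J3: last free bond brings flow in)
β0 stroke→J1  (0-jn J2 has e-setter on 1)
β2 stroke→R1  (0-jn J2 has e-setter on 1)
β3 stroke→I1  (only one flow-in slot at J1)

1  (I1 all integral)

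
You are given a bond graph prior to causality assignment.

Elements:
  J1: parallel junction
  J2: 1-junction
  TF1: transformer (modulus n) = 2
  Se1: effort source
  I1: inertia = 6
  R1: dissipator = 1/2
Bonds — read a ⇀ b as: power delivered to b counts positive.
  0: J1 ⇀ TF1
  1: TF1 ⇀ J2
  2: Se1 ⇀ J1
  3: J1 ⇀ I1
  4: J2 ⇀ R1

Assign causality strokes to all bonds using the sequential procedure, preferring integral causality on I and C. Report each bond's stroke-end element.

#0 →TF1
#1 →J2
#2 →J1
#3 →I1
#4 →R1

b2 stroke at J1  (Se1 (Se) sets effort on bond)
b0 stroke at TF1  (J1 effort already set via bond 2)
b3 stroke at I1  (0-jn J1 has e-setter on 2)
b1 stroke at J2  (TF1 one-in-one-out from 0)
b4 stroke at R1  (only one flow-in slot at J2)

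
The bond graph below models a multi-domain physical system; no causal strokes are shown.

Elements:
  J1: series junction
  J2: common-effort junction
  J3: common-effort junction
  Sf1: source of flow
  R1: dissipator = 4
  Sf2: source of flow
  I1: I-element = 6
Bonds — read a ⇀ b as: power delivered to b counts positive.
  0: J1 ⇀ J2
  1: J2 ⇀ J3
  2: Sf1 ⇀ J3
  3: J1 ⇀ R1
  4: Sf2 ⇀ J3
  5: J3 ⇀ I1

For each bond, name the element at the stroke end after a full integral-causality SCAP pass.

#0 |J2
#1 |J3
#2 |Sf1
#3 |J1
#4 |Sf2
#5 |I1

bond 2 stroke at Sf1  (source Sf1 imposes f)
bond 4 stroke at Sf2  (Sf2: flow source, stroke at near end)
bond 5 stroke at I1  (I1: I, integral causality)
bond 1 stroke at J3  (J3: last free bond brings effort in)
bond 0 stroke at J2  (J2: last free bond brings effort in)
bond 3 stroke at J1  (1-jn J1 has f-setter on 0)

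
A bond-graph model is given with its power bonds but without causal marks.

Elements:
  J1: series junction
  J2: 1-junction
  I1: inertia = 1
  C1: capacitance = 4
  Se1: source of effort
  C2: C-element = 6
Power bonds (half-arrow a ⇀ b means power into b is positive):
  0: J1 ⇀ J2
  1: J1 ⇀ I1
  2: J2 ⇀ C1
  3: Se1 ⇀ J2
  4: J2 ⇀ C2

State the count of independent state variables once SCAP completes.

bond 3 |J2  (source Se1 imposes e)
bond 1 |I1  (I1 integral (f out))
bond 0 |J1  (J1: bond 1 brought flow, rest push out)
bond 2 |J2  (common-f at J2 fixed by 0)
bond 4 |J2  (J2 flow already set via bond 0)

3  (C1, C2, I1 all integral)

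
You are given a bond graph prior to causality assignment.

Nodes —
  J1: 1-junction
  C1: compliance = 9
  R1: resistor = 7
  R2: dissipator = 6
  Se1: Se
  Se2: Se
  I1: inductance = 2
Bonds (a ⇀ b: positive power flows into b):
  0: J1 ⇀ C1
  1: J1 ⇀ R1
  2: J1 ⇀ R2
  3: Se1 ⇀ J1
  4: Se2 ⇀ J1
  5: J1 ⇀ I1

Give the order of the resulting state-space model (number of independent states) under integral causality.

bond 3 stroke→J1  (source Se1 imposes e)
bond 4 stroke→J1  (Se2 (Se) sets effort on bond)
bond 0 stroke→J1  (prefer integral on C1)
bond 5 stroke→I1  (I1 outputs flow p/I1)
bond 1 stroke→J1  (1-jn J1 has f-setter on 5)
bond 2 stroke→J1  (J1: bond 5 brought flow, rest push out)

2  (C1, I1 all integral)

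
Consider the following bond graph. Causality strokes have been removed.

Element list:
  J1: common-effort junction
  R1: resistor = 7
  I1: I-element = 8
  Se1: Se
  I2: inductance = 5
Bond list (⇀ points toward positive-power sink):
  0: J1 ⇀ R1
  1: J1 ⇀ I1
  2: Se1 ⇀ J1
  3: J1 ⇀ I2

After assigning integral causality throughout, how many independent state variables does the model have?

2  (I1, I2 all integral)

#2 →J1  (Se1: effort source, stroke at far end)
#0 →R1  (J1: bond 2 brought effort, rest push out)
#1 →I1  (J1 effort already set via bond 2)
#3 →I2  (0-jn J1 has e-setter on 2)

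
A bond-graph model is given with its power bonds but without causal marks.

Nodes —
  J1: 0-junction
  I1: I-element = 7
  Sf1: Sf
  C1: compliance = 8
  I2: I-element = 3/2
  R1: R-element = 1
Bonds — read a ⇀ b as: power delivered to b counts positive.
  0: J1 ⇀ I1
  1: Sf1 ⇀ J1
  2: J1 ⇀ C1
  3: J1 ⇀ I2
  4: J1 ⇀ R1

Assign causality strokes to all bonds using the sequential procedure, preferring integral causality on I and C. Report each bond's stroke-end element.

bond 1 stroke at Sf1  (Sf1 (Sf) sets flow on bond)
bond 0 stroke at I1  (I1 outputs flow p/I1)
bond 2 stroke at J1  (C1 integral (e out))
bond 3 stroke at I2  (0-jn J1 has e-setter on 2)
bond 4 stroke at R1  (J1 effort already set via bond 2)

b0 |I1
b1 |Sf1
b2 |J1
b3 |I2
b4 |R1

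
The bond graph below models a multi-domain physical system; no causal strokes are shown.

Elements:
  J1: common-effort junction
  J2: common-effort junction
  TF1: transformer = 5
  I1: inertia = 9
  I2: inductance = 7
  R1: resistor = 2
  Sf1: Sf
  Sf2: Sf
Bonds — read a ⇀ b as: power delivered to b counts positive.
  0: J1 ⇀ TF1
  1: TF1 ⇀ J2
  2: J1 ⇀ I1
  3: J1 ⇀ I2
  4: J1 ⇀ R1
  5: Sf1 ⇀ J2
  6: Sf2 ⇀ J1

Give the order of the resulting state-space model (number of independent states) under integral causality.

2  (I1, I2 all integral)

β5 →Sf1  (source Sf1 imposes f)
β6 →Sf2  (Sf2: flow source, stroke at near end)
β1 →J2  (J2 needs exactly one e-in)
β0 →TF1  (through TF1, causality passes straight; one stroke at TF1)
β2 →I1  (I1 integral (f out))
β3 →I2  (I2: I, integral causality)
β4 →J1  (closing 0-jn rule on J1)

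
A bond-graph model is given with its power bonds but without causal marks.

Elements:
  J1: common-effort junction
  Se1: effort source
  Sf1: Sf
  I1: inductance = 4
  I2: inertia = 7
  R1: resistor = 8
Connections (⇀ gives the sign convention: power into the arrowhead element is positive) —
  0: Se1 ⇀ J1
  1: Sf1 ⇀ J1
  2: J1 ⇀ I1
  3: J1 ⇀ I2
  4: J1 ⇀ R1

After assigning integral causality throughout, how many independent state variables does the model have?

2  (I1, I2 all integral)

b0 |J1  (Se1: effort source, stroke at far end)
b1 |Sf1  (Sf1 fixes flow; stroke at Sf1)
b2 |I1  (common-e at J1 fixed by 0)
b3 |I2  (0-jn J1 has e-setter on 0)
b4 |R1  (J1 effort already set via bond 0)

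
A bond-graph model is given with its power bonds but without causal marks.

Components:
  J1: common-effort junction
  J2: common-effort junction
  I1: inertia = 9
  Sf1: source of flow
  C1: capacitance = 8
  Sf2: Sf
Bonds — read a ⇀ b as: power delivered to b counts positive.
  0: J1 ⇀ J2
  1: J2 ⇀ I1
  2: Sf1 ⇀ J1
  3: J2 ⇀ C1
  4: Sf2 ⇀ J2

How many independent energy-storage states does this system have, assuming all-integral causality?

β2 |Sf1  (Sf1 (Sf) sets flow on bond)
β4 |Sf2  (Sf2 fixes flow; stroke at Sf2)
β0 |J1  (closing 0-jn rule on J1)
β1 |I1  (I1 integral (f out))
β3 |J2  (J2: last free bond brings effort in)

2  (C1, I1 all integral)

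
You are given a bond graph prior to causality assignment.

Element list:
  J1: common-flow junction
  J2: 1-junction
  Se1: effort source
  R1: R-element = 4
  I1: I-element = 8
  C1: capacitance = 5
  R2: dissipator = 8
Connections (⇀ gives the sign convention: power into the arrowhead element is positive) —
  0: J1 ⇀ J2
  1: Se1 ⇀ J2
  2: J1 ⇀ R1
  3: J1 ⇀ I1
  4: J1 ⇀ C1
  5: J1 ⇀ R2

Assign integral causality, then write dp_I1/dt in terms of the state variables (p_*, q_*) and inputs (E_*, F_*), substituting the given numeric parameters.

β1 stroke at J2  (source Se1 imposes e)
β0 stroke at J1  (closing 1-jn rule on J2)
β3 stroke at I1  (I1 outputs flow p/I1)
β2 stroke at J1  (J1 flow already set via bond 3)
β4 stroke at J1  (1-jn J1 has f-setter on 3)
β5 stroke at J1  (J1: bond 3 brought flow, rest push out)

dp_I1/dt = E_Se1 - 3*p_I1/2 - q_C1/5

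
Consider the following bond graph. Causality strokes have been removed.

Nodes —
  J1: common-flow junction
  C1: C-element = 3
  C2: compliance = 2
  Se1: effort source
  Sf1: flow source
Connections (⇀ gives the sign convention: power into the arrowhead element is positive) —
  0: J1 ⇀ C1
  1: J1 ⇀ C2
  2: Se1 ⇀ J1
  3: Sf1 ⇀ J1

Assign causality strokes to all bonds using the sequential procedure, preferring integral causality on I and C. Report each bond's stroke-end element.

bond 2 stroke at J1  (Se1 fixes effort; stroke away)
bond 3 stroke at Sf1  (source Sf1 imposes f)
bond 0 stroke at J1  (common-f at J1 fixed by 3)
bond 1 stroke at J1  (J1: bond 3 brought flow, rest push out)

β0 stroke at J1
β1 stroke at J1
β2 stroke at J1
β3 stroke at Sf1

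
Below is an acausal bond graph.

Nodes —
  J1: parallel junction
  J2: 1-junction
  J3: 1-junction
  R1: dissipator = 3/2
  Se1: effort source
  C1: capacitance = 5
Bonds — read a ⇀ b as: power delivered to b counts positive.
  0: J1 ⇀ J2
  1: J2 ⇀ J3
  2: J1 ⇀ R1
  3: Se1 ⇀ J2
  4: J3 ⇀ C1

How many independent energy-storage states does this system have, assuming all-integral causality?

1  (C1 all integral)

b3 stroke at J2  (Se1 (Se) sets effort on bond)
b4 stroke at J3  (C1 integral (e out))
b1 stroke at J2  (J3: last free bond brings flow in)
b0 stroke at J1  (J2: last free bond brings flow in)
b2 stroke at R1  (J1 effort already set via bond 0)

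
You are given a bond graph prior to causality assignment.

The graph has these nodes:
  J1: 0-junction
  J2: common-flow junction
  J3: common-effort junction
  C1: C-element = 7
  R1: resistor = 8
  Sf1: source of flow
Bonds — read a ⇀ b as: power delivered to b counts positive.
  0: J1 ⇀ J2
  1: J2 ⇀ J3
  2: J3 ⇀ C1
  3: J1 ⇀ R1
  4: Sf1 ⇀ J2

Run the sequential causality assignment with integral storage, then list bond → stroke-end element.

#4 stroke→Sf1  (Sf1 fixes flow; stroke at Sf1)
#0 stroke→J2  (1-jn J2 has f-setter on 4)
#1 stroke→J2  (1-jn J2 has f-setter on 4)
#2 stroke→J3  (J3: last free bond brings effort in)
#3 stroke→J1  (only one effort-in slot at J1)

β0 →J2
β1 →J2
β2 →J3
β3 →J1
β4 →Sf1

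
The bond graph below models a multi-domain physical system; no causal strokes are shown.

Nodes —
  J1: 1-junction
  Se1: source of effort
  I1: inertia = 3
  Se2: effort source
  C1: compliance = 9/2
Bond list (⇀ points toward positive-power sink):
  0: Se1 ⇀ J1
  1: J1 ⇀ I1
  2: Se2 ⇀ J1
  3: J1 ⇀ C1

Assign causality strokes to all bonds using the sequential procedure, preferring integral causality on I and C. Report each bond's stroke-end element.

bond 0 stroke at J1
bond 1 stroke at I1
bond 2 stroke at J1
bond 3 stroke at J1

β0 stroke→J1  (Se1 fixes effort; stroke away)
β2 stroke→J1  (Se2: effort source, stroke at far end)
β1 stroke→I1  (I1: I, integral causality)
β3 stroke→J1  (common-f at J1 fixed by 1)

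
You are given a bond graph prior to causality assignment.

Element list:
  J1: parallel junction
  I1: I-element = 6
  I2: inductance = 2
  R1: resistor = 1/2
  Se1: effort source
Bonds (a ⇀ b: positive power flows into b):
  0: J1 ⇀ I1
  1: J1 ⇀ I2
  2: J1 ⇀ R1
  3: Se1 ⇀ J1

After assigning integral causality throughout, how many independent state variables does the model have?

2  (I1, I2 all integral)

b3 →J1  (Se1: effort source, stroke at far end)
b0 →I1  (0-jn J1 has e-setter on 3)
b1 →I2  (0-jn J1 has e-setter on 3)
b2 →R1  (0-jn J1 has e-setter on 3)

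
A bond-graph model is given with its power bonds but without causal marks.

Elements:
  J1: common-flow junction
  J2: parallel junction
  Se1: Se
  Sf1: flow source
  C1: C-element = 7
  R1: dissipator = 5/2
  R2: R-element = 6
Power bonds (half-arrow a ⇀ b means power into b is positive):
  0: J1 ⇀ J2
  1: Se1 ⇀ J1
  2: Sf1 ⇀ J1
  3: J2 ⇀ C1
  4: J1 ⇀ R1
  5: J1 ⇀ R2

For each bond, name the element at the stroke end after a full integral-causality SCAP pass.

β0 |J1
β1 |J1
β2 |Sf1
β3 |J2
β4 |J1
β5 |J1

#1 stroke at J1  (Se1: effort source, stroke at far end)
#2 stroke at Sf1  (Sf1: flow source, stroke at near end)
#0 stroke at J1  (1-jn J1 has f-setter on 2)
#4 stroke at J1  (common-f at J1 fixed by 2)
#5 stroke at J1  (common-f at J1 fixed by 2)
#3 stroke at J2  (J2 needs exactly one e-in)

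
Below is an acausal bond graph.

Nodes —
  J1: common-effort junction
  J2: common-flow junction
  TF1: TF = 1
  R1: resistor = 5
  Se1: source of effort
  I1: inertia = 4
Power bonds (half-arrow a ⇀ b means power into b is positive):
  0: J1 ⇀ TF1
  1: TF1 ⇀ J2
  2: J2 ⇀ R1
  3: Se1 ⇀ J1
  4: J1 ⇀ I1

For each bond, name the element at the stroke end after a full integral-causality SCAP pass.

#0 stroke at TF1
#1 stroke at J2
#2 stroke at R1
#3 stroke at J1
#4 stroke at I1

β3 →J1  (Se1: effort source, stroke at far end)
β0 →TF1  (common-e at J1 fixed by 3)
β4 →I1  (J1: bond 3 brought effort, rest push out)
β1 →J2  (TF TF1: opposite of bond 0)
β2 →R1  (J2: last free bond brings flow in)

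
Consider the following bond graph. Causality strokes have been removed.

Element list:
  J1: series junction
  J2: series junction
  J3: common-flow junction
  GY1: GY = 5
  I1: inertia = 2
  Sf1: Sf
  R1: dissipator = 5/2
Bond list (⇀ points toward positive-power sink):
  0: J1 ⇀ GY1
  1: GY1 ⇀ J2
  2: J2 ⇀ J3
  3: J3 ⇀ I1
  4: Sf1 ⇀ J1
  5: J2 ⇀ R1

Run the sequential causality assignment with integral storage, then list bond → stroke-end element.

b4 →Sf1  (source Sf1 imposes f)
b0 →J1  (J1: bond 4 brought flow, rest push out)
b1 →J2  (GY GY1: same side as bond 0)
b3 →I1  (I1 integral (f out))
b2 →J3  (1-jn J3 has f-setter on 3)
b5 →J2  (common-f at J2 fixed by 2)

b0 stroke→J1
b1 stroke→J2
b2 stroke→J3
b3 stroke→I1
b4 stroke→Sf1
b5 stroke→J2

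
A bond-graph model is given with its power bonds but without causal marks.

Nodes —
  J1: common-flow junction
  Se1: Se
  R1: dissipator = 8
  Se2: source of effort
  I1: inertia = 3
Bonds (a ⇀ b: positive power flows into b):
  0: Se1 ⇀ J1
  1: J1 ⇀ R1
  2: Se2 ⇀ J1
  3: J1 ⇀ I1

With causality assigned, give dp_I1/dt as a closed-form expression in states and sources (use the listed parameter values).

dp_I1/dt = E_Se1 + E_Se2 - 8*p_I1/3

#0 stroke at J1  (Se1: effort source, stroke at far end)
#2 stroke at J1  (Se2: effort source, stroke at far end)
#3 stroke at I1  (I1 outputs flow p/I1)
#1 stroke at J1  (J1: bond 3 brought flow, rest push out)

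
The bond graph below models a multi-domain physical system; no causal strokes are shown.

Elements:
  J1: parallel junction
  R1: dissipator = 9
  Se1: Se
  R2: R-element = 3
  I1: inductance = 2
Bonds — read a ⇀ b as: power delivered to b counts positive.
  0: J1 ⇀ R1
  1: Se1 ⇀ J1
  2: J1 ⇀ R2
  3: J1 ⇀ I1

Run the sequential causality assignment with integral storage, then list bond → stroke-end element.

β0 |R1
β1 |J1
β2 |R2
β3 |I1

b1 stroke at J1  (Se1 fixes effort; stroke away)
b0 stroke at R1  (J1 effort already set via bond 1)
b2 stroke at R2  (0-jn J1 has e-setter on 1)
b3 stroke at I1  (J1 effort already set via bond 1)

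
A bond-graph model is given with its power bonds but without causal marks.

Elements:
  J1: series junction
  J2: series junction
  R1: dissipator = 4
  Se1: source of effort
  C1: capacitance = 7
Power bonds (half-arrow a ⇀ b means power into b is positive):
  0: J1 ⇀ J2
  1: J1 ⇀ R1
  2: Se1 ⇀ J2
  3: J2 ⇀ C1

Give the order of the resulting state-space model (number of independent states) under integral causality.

1  (C1 all integral)

#2 →J2  (Se1: effort source, stroke at far end)
#3 →J2  (prefer integral on C1)
#0 →J1  (closing 1-jn rule on J2)
#1 →R1  (only one flow-in slot at J1)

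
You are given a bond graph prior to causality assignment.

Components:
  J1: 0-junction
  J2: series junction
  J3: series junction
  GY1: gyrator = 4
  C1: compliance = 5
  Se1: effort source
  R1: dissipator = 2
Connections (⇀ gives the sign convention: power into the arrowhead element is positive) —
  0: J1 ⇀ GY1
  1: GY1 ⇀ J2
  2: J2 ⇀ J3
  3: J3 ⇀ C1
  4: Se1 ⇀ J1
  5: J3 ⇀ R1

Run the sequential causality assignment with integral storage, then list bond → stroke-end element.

bond 4 stroke→J1  (Se1 (Se) sets effort on bond)
bond 0 stroke→GY1  (0-jn J1 has e-setter on 4)
bond 1 stroke→GY1  (through GY1, causality inverts; strokes same side of GY1)
bond 2 stroke→J2  (J2: bond 1 brought flow, rest push out)
bond 3 stroke→J3  (1-jn J3 has f-setter on 2)
bond 5 stroke→J3  (common-f at J3 fixed by 2)

bond 0 →GY1
bond 1 →GY1
bond 2 →J2
bond 3 →J3
bond 4 →J1
bond 5 →J3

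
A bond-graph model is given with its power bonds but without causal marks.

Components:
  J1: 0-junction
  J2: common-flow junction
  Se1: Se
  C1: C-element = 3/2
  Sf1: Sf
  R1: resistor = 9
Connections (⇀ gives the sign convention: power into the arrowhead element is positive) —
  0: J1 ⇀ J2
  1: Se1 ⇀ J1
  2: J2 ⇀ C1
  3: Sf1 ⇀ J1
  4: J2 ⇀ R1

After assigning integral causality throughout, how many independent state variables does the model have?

1  (C1 all integral)

#1 →J1  (Se1 (Se) sets effort on bond)
#3 →Sf1  (Sf1 fixes flow; stroke at Sf1)
#0 →J2  (common-e at J1 fixed by 1)
#2 →J2  (prefer integral on C1)
#4 →R1  (closing 1-jn rule on J2)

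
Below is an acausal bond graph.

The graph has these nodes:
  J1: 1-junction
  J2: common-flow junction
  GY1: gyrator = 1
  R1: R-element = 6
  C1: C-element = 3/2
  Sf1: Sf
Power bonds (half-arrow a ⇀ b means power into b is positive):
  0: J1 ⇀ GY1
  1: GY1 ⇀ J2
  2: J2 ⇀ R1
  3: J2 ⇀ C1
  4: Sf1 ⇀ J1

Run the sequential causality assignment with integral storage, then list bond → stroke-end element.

b4 →Sf1  (Sf1 (Sf) sets flow on bond)
b0 →J1  (J1: bond 4 brought flow, rest push out)
b1 →J2  (through GY1, causality inverts; strokes same side of GY1)
b3 →J2  (prefer integral on C1)
b2 →R1  (J2 needs exactly one f-in)

β0 |J1
β1 |J2
β2 |R1
β3 |J2
β4 |Sf1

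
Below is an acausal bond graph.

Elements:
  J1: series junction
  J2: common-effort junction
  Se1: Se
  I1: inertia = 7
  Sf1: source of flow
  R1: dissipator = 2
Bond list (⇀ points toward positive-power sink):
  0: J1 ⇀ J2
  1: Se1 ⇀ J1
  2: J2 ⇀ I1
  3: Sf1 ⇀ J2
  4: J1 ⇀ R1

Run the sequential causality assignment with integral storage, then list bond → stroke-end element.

β1 stroke→J1  (Se1 fixes effort; stroke away)
β3 stroke→Sf1  (Sf1: flow source, stroke at near end)
β2 stroke→I1  (I1 integral (f out))
β0 stroke→J2  (J2 needs exactly one e-in)
β4 stroke→J1  (1-jn J1 has f-setter on 0)

bond 0 |J2
bond 1 |J1
bond 2 |I1
bond 3 |Sf1
bond 4 |J1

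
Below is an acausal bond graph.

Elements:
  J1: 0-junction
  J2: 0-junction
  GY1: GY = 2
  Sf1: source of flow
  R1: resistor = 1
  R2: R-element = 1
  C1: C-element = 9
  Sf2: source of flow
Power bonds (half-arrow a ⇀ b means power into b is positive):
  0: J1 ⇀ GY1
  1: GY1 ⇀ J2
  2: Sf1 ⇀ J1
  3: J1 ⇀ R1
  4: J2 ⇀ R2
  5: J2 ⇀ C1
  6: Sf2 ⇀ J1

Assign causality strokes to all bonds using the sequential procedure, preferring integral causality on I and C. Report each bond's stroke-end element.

#0 stroke→GY1
#1 stroke→GY1
#2 stroke→Sf1
#3 stroke→J1
#4 stroke→R2
#5 stroke→J2
#6 stroke→Sf2

β2 |Sf1  (Sf1 fixes flow; stroke at Sf1)
β6 |Sf2  (source Sf2 imposes f)
β5 |J2  (C1 integral (e out))
β1 |GY1  (J2: bond 5 brought effort, rest push out)
β4 |R2  (0-jn J2 has e-setter on 5)
β0 |GY1  (through GY1, causality inverts; strokes same side of GY1)
β3 |J1  (closing 0-jn rule on J1)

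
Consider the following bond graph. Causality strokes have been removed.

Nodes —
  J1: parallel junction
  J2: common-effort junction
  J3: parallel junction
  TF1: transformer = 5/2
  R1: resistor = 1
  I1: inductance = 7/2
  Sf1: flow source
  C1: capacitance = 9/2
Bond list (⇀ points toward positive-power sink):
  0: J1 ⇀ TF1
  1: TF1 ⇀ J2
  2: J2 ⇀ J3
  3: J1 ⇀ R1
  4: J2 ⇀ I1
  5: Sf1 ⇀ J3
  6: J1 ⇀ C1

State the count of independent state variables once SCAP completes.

2  (C1, I1 all integral)

b5 |Sf1  (Sf1 (Sf) sets flow on bond)
b2 |J3  (J3 needs exactly one e-in)
b4 |I1  (prefer integral on I1)
b1 |J2  (J2: last free bond brings effort in)
b0 |TF1  (TF TF1: opposite of bond 1)
b6 |J1  (C1 integral (e out))
b3 |R1  (J1: bond 6 brought effort, rest push out)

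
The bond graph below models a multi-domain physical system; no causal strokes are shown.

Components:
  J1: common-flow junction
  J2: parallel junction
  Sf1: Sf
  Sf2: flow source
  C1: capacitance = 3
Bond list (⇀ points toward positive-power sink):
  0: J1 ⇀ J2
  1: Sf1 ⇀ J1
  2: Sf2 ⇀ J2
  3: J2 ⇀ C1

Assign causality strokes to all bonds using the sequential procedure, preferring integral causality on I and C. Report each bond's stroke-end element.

β1 |Sf1  (Sf1: flow source, stroke at near end)
β2 |Sf2  (Sf2: flow source, stroke at near end)
β0 |J1  (1-jn J1 has f-setter on 1)
β3 |J2  (J2 needs exactly one e-in)

#0 |J1
#1 |Sf1
#2 |Sf2
#3 |J2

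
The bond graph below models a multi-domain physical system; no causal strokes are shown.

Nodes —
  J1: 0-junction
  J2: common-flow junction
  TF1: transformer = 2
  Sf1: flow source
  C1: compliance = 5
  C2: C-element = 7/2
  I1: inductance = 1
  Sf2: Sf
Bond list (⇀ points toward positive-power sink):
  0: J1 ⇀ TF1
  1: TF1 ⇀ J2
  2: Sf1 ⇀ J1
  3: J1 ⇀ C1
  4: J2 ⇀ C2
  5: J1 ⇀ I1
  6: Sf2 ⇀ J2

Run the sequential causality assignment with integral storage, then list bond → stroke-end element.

β0 stroke→TF1
β1 stroke→J2
β2 stroke→Sf1
β3 stroke→J1
β4 stroke→J2
β5 stroke→I1
β6 stroke→Sf2

b2 stroke at Sf1  (Sf1 (Sf) sets flow on bond)
b6 stroke at Sf2  (Sf2 fixes flow; stroke at Sf2)
b1 stroke at J2  (J2 flow already set via bond 6)
b4 stroke at J2  (common-f at J2 fixed by 6)
b0 stroke at TF1  (TF TF1: opposite of bond 1)
b3 stroke at J1  (C1: C, integral causality)
b5 stroke at I1  (common-e at J1 fixed by 3)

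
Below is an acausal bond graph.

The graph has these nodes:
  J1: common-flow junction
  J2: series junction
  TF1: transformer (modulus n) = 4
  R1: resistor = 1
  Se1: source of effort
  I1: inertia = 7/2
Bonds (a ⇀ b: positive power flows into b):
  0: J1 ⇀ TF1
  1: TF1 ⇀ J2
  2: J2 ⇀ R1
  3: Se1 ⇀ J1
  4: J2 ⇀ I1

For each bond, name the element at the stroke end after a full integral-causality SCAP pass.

bond 0 stroke at TF1
bond 1 stroke at J2
bond 2 stroke at J2
bond 3 stroke at J1
bond 4 stroke at I1

β3 →J1  (Se1: effort source, stroke at far end)
β0 →TF1  (J1: last free bond brings flow in)
β1 →J2  (TF1: transformer flips bond 0)
β4 →I1  (I1 outputs flow p/I1)
β2 →J2  (common-f at J2 fixed by 4)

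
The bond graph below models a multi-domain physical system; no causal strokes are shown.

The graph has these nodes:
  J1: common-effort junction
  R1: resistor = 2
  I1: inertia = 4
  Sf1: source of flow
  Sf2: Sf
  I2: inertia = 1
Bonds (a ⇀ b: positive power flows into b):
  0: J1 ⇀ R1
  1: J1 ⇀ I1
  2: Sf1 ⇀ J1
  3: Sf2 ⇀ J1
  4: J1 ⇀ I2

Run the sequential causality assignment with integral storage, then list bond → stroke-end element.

bond 0 stroke→J1
bond 1 stroke→I1
bond 2 stroke→Sf1
bond 3 stroke→Sf2
bond 4 stroke→I2

b2 stroke→Sf1  (source Sf1 imposes f)
b3 stroke→Sf2  (Sf2 fixes flow; stroke at Sf2)
b1 stroke→I1  (prefer integral on I1)
b4 stroke→I2  (I2 outputs flow p/I2)
b0 stroke→J1  (only one effort-in slot at J1)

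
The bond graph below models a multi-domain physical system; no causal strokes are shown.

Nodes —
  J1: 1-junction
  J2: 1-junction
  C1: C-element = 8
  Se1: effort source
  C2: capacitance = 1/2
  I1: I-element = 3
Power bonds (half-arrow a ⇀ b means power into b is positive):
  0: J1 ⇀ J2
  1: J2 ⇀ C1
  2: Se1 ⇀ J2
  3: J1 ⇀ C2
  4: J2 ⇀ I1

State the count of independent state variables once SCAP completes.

3  (C1, C2, I1 all integral)

β2 stroke at J2  (Se1: effort source, stroke at far end)
β1 stroke at J2  (C1: C, integral causality)
β3 stroke at J1  (prefer integral on C2)
β0 stroke at J2  (only one flow-in slot at J1)
β4 stroke at I1  (closing 1-jn rule on J2)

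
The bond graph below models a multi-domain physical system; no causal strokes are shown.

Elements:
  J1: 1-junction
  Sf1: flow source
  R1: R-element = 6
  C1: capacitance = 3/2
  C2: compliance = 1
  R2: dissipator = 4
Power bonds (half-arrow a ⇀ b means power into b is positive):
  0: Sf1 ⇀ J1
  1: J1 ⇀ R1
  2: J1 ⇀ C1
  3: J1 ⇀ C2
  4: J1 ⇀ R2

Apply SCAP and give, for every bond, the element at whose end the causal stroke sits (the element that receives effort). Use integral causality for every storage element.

bond 0 stroke at Sf1  (source Sf1 imposes f)
bond 1 stroke at J1  (J1 flow already set via bond 0)
bond 2 stroke at J1  (J1: bond 0 brought flow, rest push out)
bond 3 stroke at J1  (1-jn J1 has f-setter on 0)
bond 4 stroke at J1  (J1: bond 0 brought flow, rest push out)

bond 0 →Sf1
bond 1 →J1
bond 2 →J1
bond 3 →J1
bond 4 →J1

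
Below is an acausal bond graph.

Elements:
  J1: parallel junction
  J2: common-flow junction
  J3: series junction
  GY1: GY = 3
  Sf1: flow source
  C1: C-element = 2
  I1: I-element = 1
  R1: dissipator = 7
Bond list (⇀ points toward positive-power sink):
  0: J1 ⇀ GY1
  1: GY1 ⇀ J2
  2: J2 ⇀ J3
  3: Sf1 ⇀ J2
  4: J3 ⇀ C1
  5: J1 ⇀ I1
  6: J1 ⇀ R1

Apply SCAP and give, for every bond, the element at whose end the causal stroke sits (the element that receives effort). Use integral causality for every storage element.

β3 stroke→Sf1  (Sf1 fixes flow; stroke at Sf1)
β1 stroke→J2  (common-f at J2 fixed by 3)
β2 stroke→J2  (J2: bond 3 brought flow, rest push out)
β4 stroke→J3  (common-f at J3 fixed by 2)
β0 stroke→J1  (GY1: gyrator matches bond 1)
β5 stroke→I1  (J1 effort already set via bond 0)
β6 stroke→R1  (J1 effort already set via bond 0)

β0 →J1
β1 →J2
β2 →J2
β3 →Sf1
β4 →J3
β5 →I1
β6 →R1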